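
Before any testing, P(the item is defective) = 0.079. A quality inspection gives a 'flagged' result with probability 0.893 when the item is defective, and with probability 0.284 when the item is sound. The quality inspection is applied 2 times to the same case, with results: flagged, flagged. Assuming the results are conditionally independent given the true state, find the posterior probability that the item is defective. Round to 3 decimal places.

Posterior P(H) ≈ 0.459

Let H be the event that the item is defective; start with P(H) = 0.079. P('flagged'|H) = 0.893, P('flagged'|¬H) = 0.284.
Update on result 1 ('flagged'): P(H) ← 0.893·0.0790 / (0.893·0.0790 + 0.284·0.9210) = 0.070547/0.33211 = 0.2124.
Update on result 2 ('flagged'): P(H) ← 0.893·0.2124 / (0.893·0.2124 + 0.284·0.7876) = 0.18969/0.41336 = 0.4589.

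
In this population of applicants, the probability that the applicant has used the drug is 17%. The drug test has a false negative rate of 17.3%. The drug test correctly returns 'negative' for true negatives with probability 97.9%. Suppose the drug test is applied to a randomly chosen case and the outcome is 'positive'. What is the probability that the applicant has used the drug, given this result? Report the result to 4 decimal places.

Write H for 'the applicant has used the drug'. Prior odds H:¬H = 0.17/0.83 = 0.20482. For the 'positive' outcome, the likelihood ratio is 0.827/0.021 = 39.381.
Posterior odds = 0.20482 × 39.381 = 8.0660, so P(H|E) = 8.0660/(1+8.0660) = 0.8897.

P(H | E) ≈ 0.8897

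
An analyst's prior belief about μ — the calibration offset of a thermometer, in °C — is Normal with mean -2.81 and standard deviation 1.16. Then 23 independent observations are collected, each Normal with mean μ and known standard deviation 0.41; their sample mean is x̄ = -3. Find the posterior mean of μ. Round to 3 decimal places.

Posterior mean ≈ -2.999

Prior precision 1/τ₀² = 1/1.16² = 0.743163; data precision n/σ² = 23/0.41² = 136.823.
Posterior precision = 0.743163 + 136.823 = 137.566.
Posterior mean = (0.743163·-2.81 + 136.823·-3) / 137.566 = -2.999.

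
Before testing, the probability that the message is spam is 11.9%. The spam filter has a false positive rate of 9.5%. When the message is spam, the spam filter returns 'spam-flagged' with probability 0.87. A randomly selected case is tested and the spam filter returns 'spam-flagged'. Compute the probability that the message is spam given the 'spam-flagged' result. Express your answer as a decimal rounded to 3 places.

P(H | E) ≈ 0.553

Let H be the event that the message is spam. P(H) = 0.119, so P(¬H) = 0.881. With E the 'spam-flagged' result, P(E|H) = 0.87 and P(E|¬H) = 0.095.
P(E) = 0.87·0.119 + 0.095·0.881 = 0.10353 + 0.083695 = 0.18723.
By Bayes' theorem, P(H|E) = 0.10353 / 0.18723 = 0.553.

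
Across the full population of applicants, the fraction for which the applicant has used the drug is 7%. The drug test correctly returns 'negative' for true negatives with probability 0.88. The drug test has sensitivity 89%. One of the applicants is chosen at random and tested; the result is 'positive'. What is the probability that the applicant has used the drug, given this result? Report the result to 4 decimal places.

P(H | E) ≈ 0.3583

Let H be the event that the applicant has used the drug. P(H) = 0.07, so P(¬H) = 0.93. With E the 'positive' result, P(E|H) = 0.89 and P(E|¬H) = 0.12.
P(E) = 0.89·0.07 + 0.12·0.93 = 0.062300 + 0.11160 = 0.17390.
By Bayes' theorem, P(H|E) = 0.062300 / 0.17390 = 0.3583.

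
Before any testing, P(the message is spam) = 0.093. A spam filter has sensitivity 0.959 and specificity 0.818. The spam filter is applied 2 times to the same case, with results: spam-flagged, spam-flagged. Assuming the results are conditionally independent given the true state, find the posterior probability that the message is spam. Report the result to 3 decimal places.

Posterior P(H) ≈ 0.740

Let H be the event that the message is spam; start with P(H) = 0.093. P('spam-flagged'|H) = 0.959, P('spam-flagged'|¬H) = 0.182.
Update on result 1 ('spam-flagged'): P(H) ← 0.959·0.0930 / (0.959·0.0930 + 0.182·0.9070) = 0.089187/0.25426 = 0.3508.
Update on result 2 ('spam-flagged'): P(H) ← 0.959·0.3508 / (0.959·0.3508 + 0.182·0.6492) = 0.33639/0.45455 = 0.7400.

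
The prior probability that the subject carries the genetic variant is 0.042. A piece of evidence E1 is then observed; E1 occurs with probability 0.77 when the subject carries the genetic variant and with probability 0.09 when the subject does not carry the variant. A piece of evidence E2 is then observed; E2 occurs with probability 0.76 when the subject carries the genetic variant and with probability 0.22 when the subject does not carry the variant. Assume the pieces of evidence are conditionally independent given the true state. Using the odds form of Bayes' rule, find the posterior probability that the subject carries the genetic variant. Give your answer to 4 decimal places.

Prior odds = 0.042/(1−0.042) = 0.043841.
Likelihood ratio for E1 = 0.77/0.09 = 8.5556.
Likelihood ratio for E2 = 0.76/0.22 = 3.4545.
Posterior odds = prior odds × LR₁ × LR₂ = 1.2958.
Posterior probability = odds/(1+odds) = 1.2958/2.2958 = 0.5644.

Posterior probability ≈ 0.5644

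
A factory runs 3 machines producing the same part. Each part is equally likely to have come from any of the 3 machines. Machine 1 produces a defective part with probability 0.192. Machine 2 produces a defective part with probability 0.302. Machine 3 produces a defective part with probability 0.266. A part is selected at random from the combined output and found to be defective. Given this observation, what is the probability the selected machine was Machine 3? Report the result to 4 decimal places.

Posterior probability ≈ 0.3500

P(defective|M1) = 0.192; P(defective|M2) = 0.302; P(defective|M3) = 0.266.
Prior × likelihood for each source: 0.333333·0.192=0.06400, 0.333333·0.302=0.1007, 0.333333·0.266=0.08867. Summing gives P(defective) = 0.25333.
P(Machine 3 | defective) = 0.08867 / 0.25333 = 0.3500.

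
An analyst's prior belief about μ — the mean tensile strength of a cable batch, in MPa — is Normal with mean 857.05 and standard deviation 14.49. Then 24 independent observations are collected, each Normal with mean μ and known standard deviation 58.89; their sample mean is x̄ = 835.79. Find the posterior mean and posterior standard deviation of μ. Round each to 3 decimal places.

Posterior mean ≈ 844.457; posterior SD ≈ 9.252

With known σ, the Normal prior is conjugate. Weight on the data is w = (n/σ²)/(n/σ² + 1/τ₀²) = 0.00692035/(0.00692035+0.00476281) = 0.59234.
Posterior mean = w·x̄ + (1−w)·μ₀ = 0.59234·835.79 + 0.40766·857.05 = 844.457. Posterior variance = 1/(0.00692035+0.00476281) = 85.5933, so SD = 9.252.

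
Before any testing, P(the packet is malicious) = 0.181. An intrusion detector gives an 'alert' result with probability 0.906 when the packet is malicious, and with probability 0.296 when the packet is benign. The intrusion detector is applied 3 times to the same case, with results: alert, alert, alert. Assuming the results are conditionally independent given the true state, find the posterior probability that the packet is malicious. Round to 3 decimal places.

Posterior P(H) ≈ 0.864

Let H be the event that the packet is malicious; start with P(H) = 0.181. P('alert'|H) = 0.906, P('alert'|¬H) = 0.296.
Update on result 1 ('alert'): P(H) ← 0.906·0.1810 / (0.906·0.1810 + 0.296·0.8190) = 0.16399/0.40641 = 0.4035.
Update on result 2 ('alert'): P(H) ← 0.906·0.4035 / (0.906·0.4035 + 0.296·0.5965) = 0.36557/0.54213 = 0.6743.
Update on result 3 ('alert'): P(H) ← 0.906·0.6743 / (0.906·0.6743 + 0.296·0.3257) = 0.61093/0.70733 = 0.8637.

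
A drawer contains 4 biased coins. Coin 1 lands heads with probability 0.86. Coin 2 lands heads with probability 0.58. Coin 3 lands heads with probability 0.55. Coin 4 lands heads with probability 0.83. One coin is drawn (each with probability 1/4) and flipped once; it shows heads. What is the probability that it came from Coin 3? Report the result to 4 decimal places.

Tabulate prior·likelihood by source: [1] prior 0.25, lik 0.86, product 0.2150; [2] prior 0.25, lik 0.58, product 0.1450; [3] prior 0.25, lik 0.55, product 0.1375; [4] prior 0.25, lik 0.83, product 0.2075.
Normalizing constant = 0.70500; the posterior for Coin 3 is its product over the sum, 0.1375/0.70500 = 0.1950.

Posterior probability ≈ 0.1950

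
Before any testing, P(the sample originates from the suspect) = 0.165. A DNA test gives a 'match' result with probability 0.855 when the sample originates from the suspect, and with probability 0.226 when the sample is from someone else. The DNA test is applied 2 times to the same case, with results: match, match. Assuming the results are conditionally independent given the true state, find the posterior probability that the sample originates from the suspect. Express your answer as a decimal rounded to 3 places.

Let H be the event that the sample originates from the suspect; start with P(H) = 0.165. P('match'|H) = 0.855, P('match'|¬H) = 0.226.
Update on result 1 ('match'): P(H) ← 0.855·0.1650 / (0.855·0.1650 + 0.226·0.8350) = 0.14108/0.32978 = 0.4278.
Update on result 2 ('match'): P(H) ← 0.855·0.4278 / (0.855·0.4278 + 0.226·0.5722) = 0.36575/0.49507 = 0.7388.

Posterior P(H) ≈ 0.739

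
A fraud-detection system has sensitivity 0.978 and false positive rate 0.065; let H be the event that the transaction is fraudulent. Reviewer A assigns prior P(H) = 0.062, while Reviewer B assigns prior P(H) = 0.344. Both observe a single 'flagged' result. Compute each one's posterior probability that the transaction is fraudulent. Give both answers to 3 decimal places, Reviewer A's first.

Reviewer A: 0.499; Reviewer B: 0.888

P('+'|H) = 0.978, P('+'|¬H) = 0.065.
Reviewer A: numerator 0.978·0.062 = 0.060636; evidence = 0.060636+0.065·0.938 = 0.12161; posterior = 0.499.
Reviewer B: numerator 0.978·0.344 = 0.33643; evidence = 0.33643+0.065·0.656 = 0.37907; posterior = 0.888.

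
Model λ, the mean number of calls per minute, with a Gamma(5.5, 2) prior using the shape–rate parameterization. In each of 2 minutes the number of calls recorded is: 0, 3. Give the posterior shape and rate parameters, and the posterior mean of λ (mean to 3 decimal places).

Total count ∑xᵢ = 3 over n = 2 minutes.
Gamma is conjugate to the Poisson likelihood: posterior is Gamma(shape = 5.5+3 = 8.5, rate = 2+2 = 4).
Posterior mean = shape/rate = 8.5/4 = 2.125.

Posterior: Gamma(shape=8.5, rate=4); mean ≈ 2.125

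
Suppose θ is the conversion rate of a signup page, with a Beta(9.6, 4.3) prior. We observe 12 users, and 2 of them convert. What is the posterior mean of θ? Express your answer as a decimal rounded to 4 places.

The binomial likelihood is conjugate to the Beta prior: with 2 successes and 10 failures, the posterior is Beta(9.6+2, 4.3+10) = Beta(11.6, 14.3).
E[θ | data] = 11.6/(11.6+14.3) = 0.4479.

Posterior mean ≈ 0.4479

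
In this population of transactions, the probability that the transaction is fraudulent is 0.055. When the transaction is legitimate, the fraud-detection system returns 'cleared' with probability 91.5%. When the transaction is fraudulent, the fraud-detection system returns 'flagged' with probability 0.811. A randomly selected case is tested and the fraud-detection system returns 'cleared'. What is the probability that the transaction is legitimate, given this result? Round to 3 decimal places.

Write H for 'the transaction is fraudulent'. Prior odds H:¬H = 0.055/0.945 = 0.058201. For the 'cleared' outcome, the likelihood ratio is 0.189/0.915 = 0.20656.
Posterior odds = 0.058201 × 0.20656 = 0.012022, so P(H|E) = 0.012022/(1+0.012022) = 0.012. Then P(¬H|E) = 1 − 0.012 = 0.988.

P(¬H | E) ≈ 0.988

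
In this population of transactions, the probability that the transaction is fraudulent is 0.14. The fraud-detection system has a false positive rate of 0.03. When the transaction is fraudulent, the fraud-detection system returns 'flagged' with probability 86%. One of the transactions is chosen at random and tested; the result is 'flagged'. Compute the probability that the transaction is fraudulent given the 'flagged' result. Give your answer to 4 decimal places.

P(H | E) ≈ 0.8235

Write H for 'the transaction is fraudulent'. Prior odds H:¬H = 0.14/0.86 = 0.16279. For the 'flagged' outcome, the likelihood ratio is 0.86/0.03 = 28.667.
Posterior odds = 0.16279 × 28.667 = 4.6667, so P(H|E) = 4.6667/(1+4.6667) = 0.8235.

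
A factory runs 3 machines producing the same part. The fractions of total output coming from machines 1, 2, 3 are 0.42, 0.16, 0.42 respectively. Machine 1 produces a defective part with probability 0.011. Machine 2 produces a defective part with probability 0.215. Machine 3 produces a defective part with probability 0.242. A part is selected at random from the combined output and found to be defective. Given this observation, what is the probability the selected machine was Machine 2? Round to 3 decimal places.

Posterior probability ≈ 0.245

P(defective|M1) = 0.011; P(defective|M2) = 0.215; P(defective|M3) = 0.242.
Prior × likelihood for each source: 0.42·0.011=0.004620, 0.16·0.215=0.03440, 0.42·0.242=0.1016. Summing gives P(defective) = 0.14066.
P(Machine 2 | defective) = 0.03440 / 0.14066 = 0.245.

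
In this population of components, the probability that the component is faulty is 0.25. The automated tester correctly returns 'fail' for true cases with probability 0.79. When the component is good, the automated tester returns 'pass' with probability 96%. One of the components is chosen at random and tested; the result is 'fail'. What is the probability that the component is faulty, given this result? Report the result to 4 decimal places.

Let H be the event that the component is faulty. P(H) = 0.25, so P(¬H) = 0.75. With E the 'fail' result, P(E|H) = 0.79 and P(E|¬H) = 0.04.
P(E) = 0.79·0.25 + 0.04·0.75 = 0.19750 + 0.030000 = 0.22750.
By Bayes' theorem, P(H|E) = 0.19750 / 0.22750 = 0.8681.

P(H | E) ≈ 0.8681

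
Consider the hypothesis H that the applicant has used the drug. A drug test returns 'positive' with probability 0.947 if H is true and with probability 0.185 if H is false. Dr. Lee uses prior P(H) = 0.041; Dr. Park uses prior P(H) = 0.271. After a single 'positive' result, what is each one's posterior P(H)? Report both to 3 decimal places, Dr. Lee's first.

P('+'|H) = 0.947, P('+'|¬H) = 0.185.
Dr. Lee: numerator 0.947·0.041 = 0.038827; evidence = 0.038827+0.185·0.959 = 0.21624; posterior = 0.180.
Dr. Park: numerator 0.947·0.271 = 0.25664; evidence = 0.25664+0.185·0.729 = 0.39150; posterior = 0.656.

Dr. Lee: 0.180; Dr. Park: 0.656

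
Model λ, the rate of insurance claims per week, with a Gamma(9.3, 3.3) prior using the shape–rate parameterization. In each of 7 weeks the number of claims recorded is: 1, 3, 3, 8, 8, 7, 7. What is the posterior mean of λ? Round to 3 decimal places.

Posterior mean ≈ 4.495

The Poisson likelihood adds the total count to the shape and the number of exposure periods to the rate. Here ∑xᵢ = 37 and n = 7, so shape 9.3→46.3 and rate 3.3→10.3.
E[λ | data] = 46.3/10.3 = 4.495.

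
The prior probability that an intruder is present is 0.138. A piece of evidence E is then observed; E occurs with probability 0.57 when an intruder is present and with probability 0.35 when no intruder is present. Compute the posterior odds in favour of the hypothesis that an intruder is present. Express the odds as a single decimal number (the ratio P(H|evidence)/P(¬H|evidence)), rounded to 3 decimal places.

Prior odds = 0.138/(1−0.138) = 0.16009.
Likelihood ratio for E = 0.57/0.35 = 1.6286.
Posterior odds = prior odds × LR = 0.26072.

Posterior odds ≈ 0.261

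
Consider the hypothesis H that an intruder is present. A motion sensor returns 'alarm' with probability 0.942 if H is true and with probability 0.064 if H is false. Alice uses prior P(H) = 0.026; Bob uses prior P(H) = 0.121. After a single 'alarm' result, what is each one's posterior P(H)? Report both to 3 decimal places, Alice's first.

The likelihood ratio for an 'alarm' result is 0.942/0.064 = 14.719.
Alice: prior odds 0.026/0.974 = 0.026694; posterior odds 0.39290; posterior probability 0.282.
Bob: prior odds 0.121/0.879 = 0.13766; posterior odds 2.0261; posterior probability 0.670.

Alice: 0.282; Bob: 0.670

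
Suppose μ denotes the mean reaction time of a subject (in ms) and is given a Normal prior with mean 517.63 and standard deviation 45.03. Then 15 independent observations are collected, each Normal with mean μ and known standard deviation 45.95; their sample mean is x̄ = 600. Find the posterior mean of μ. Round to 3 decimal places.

Posterior mean ≈ 594.653

With known σ, the Normal prior is conjugate. Weight on the data is w = (n/σ²)/(n/σ² + 1/τ₀²) = 0.00710428/(0.00710428+0.00049317) = 0.93509.
Posterior mean = w·x̄ + (1−w)·μ₀ = 0.93509·600 + 0.064912·517.63 = 594.653.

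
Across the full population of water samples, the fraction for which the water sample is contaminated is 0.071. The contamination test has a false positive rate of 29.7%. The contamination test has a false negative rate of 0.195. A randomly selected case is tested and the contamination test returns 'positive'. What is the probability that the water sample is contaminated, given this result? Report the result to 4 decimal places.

P(H | E) ≈ 0.1716

Let H be the event that the water sample is contaminated. P(H) = 0.071, so P(¬H) = 0.929. With E the 'positive' result, P(E|H) = 0.805 and P(E|¬H) = 0.297.
P(E) = 0.805·0.071 + 0.297·0.929 = 0.057155 + 0.27591 = 0.33307.
By Bayes' theorem, P(H|E) = 0.057155 / 0.33307 = 0.1716.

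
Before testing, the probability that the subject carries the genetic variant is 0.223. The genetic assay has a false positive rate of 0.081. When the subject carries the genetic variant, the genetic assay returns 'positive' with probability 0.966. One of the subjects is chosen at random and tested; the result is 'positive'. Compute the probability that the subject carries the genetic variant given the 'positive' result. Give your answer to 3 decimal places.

P(H | E) ≈ 0.774

Write H for 'the subject carries the genetic variant'. Prior odds H:¬H = 0.223/0.777 = 0.28700. For the 'positive' outcome, the likelihood ratio is 0.966/0.081 = 11.926.
Posterior odds = 0.28700 × 11.926 = 3.4228, so P(H|E) = 3.4228/(1+3.4228) = 0.774.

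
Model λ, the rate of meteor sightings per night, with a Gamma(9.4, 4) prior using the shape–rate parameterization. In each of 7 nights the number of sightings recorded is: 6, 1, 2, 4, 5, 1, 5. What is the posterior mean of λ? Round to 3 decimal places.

Posterior mean ≈ 3.036

Total count ∑xᵢ = 24 over n = 7 nights.
Gamma is conjugate to the Poisson likelihood: posterior is Gamma(shape = 9.4+24 = 33.4, rate = 4+7 = 11).
Posterior mean = shape/rate = 33.4/11 = 3.036.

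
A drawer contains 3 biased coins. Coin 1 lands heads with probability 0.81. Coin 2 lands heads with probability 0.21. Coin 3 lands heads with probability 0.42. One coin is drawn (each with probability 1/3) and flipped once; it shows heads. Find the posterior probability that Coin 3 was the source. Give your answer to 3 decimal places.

P(heads|C1) = 0.81; P(heads|C2) = 0.21; P(heads|C3) = 0.42.
Prior × likelihood for each source: 0.333333·0.81=0.2700, 0.333333·0.21=0.07000, 0.333333·0.42=0.1400. Summing gives P(heads) = 0.48000.
P(Coin 3 | heads) = 0.1400 / 0.48000 = 0.292.

Posterior probability ≈ 0.292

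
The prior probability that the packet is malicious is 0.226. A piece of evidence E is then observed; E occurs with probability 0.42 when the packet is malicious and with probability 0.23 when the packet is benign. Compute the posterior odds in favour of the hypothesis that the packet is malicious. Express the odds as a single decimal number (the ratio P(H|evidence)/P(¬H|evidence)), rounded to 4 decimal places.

Prior odds = 0.226/(1−0.226) = 0.29199.
Likelihood ratio for E = 0.42/0.23 = 1.8261.
Posterior odds = prior odds × LR = 0.53320.

Posterior odds ≈ 0.5332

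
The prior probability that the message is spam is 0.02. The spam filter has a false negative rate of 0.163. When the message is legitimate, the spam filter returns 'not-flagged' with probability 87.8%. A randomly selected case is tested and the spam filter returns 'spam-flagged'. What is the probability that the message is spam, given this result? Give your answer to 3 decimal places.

P(H | E) ≈ 0.123

Let H be the event that the message is spam. P(H) = 0.02, so P(¬H) = 0.98. With E the 'spam-flagged' result, P(E|H) = 0.837 and P(E|¬H) = 0.122.
P(E) = 0.837·0.02 + 0.122·0.98 = 0.016740 + 0.11956 = 0.13630.
By Bayes' theorem, P(H|E) = 0.016740 / 0.13630 = 0.123.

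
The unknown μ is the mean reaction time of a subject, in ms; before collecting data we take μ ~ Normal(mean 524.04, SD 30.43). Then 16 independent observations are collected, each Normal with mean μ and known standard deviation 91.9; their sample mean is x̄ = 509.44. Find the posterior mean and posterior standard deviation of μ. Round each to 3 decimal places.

With known σ, the Normal prior is conjugate. Weight on the data is w = (n/σ²)/(n/σ² + 1/τ₀²) = 0.00189448/(0.00189448+0.00107993) = 0.63693.
Posterior mean = w·x̄ + (1−w)·μ₀ = 0.63693·509.44 + 0.36307·524.04 = 514.741. Posterior variance = 1/(0.00189448+0.00107993) = 336.202, so SD = 18.336.

Posterior mean ≈ 514.741; posterior SD ≈ 18.336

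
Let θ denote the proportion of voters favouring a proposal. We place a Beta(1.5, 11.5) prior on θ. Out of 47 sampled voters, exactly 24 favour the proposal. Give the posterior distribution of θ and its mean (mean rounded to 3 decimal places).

The binomial likelihood is conjugate to the Beta prior: with 24 successes and 23 failures, the posterior is Beta(1.5+24, 11.5+23) = Beta(25.5, 34.5).
Posterior mean = α/(α+β) = 25.5/60 = 0.425.

Posterior: Beta(25.5, 34.5); mean ≈ 0.425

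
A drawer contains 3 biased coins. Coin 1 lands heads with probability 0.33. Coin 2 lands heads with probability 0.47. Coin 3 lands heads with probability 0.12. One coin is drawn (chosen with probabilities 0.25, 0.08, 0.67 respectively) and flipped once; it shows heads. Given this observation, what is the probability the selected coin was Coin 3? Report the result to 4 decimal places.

P(heads|C1) = 0.33; P(heads|C2) = 0.47; P(heads|C3) = 0.12.
Prior × likelihood for each source: 0.25·0.33=0.08250, 0.08·0.47=0.03760, 0.67·0.12=0.08040. Summing gives P(heads) = 0.20050.
P(Coin 3 | heads) = 0.08040 / 0.20050 = 0.4010.

Posterior probability ≈ 0.4010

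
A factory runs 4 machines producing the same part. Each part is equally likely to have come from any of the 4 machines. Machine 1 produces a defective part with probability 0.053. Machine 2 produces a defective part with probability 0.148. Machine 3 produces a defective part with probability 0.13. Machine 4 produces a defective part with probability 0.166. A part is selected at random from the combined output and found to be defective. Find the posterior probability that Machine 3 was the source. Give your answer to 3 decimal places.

Posterior probability ≈ 0.262

Tabulate prior·likelihood by source: [1] prior 0.25, lik 0.053, product 0.01325; [2] prior 0.25, lik 0.148, product 0.03700; [3] prior 0.25, lik 0.13, product 0.03250; [4] prior 0.25, lik 0.166, product 0.04150.
Normalizing constant = 0.12425; the posterior for Machine 3 is its product over the sum, 0.03250/0.12425 = 0.262.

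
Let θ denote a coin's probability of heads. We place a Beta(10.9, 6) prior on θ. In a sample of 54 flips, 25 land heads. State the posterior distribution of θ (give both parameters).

Posterior: Beta(35.9, 35)

The binomial likelihood is conjugate to the Beta prior: with 25 successes and 29 failures, the posterior is Beta(10.9+25, 6+29) = Beta(35.9, 35).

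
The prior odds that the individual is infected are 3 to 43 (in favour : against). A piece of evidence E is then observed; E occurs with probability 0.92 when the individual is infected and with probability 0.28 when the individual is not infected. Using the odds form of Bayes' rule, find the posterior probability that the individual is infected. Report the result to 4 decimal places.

Prior odds = 3/43 = 0.069767.
Likelihood ratio for E = 0.92/0.28 = 3.2857.
Posterior odds = prior odds × LR = 0.22924.
Posterior probability = odds/(1+odds) = 0.22924/1.2292 = 0.1865.

Posterior probability ≈ 0.1865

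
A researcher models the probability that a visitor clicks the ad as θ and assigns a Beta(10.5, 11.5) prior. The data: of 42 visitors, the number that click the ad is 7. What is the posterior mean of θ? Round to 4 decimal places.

Posterior mean ≈ 0.2734

The binomial likelihood is conjugate to the Beta prior: with 7 successes and 35 failures, the posterior is Beta(10.5+7, 11.5+35) = Beta(17.5, 46.5).
Posterior mean = α/(α+β) = 17.5/64 = 0.2734.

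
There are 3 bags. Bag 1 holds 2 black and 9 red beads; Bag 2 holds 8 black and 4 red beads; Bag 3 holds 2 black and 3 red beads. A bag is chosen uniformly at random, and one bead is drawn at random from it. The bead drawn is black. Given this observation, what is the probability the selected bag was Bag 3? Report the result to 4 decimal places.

Posterior probability ≈ 0.3204

Tabulate prior·likelihood by source: [1] prior 0.333333, lik 0.1818, product 0.06061; [2] prior 0.333333, lik 0.6667, product 0.2222; [3] prior 0.333333, lik 0.4, product 0.1333.
Normalizing constant = 0.41616; the posterior for Bag 3 is its product over the sum, 0.1333/0.41616 = 0.3204.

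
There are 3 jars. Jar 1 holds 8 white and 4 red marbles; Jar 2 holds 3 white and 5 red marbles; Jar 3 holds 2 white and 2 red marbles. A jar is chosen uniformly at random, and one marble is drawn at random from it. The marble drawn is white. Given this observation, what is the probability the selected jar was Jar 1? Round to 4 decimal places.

Tabulate prior·likelihood by source: [1] prior 0.333333, lik 0.6667, product 0.2222; [2] prior 0.333333, lik 0.375, product 0.1250; [3] prior 0.333333, lik 0.5, product 0.1667.
Normalizing constant = 0.51389; the posterior for Jar 1 is its product over the sum, 0.2222/0.51389 = 0.4324.

Posterior probability ≈ 0.4324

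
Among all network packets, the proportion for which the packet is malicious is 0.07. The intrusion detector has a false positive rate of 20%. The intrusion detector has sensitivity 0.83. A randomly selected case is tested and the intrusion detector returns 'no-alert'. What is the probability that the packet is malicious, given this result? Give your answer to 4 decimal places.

Write H for 'the packet is malicious'. Prior odds H:¬H = 0.07/0.93 = 0.075269. For the 'no-alert' outcome, the likelihood ratio is 0.17/0.8 = 0.21250.
Posterior odds = 0.075269 × 0.21250 = 0.015995, so P(H|E) = 0.015995/(1+0.015995) = 0.0157.

P(H | E) ≈ 0.0157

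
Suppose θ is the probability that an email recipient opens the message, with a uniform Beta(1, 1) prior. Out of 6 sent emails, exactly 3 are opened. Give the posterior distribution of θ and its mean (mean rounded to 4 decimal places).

Observing 3 successes and 3 failures updates Beta(1, 1) by adding the success and failure counts to the two shape parameters: α = 1+3 = 4, β = 1+3 = 4.
Posterior mean = α/(α+β) = 4/8 = 0.5000.

Posterior: Beta(4, 4); mean ≈ 0.5000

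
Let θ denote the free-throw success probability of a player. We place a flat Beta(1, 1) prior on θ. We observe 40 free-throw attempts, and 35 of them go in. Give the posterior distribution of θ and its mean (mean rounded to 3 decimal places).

Observing 35 successes and 5 failures updates Beta(1, 1) by adding the success and failure counts to the two shape parameters: α = 1+35 = 36, β = 1+5 = 6.
E[θ | data] = 36/(36+6) = 0.857.

Posterior: Beta(36, 6); mean ≈ 0.857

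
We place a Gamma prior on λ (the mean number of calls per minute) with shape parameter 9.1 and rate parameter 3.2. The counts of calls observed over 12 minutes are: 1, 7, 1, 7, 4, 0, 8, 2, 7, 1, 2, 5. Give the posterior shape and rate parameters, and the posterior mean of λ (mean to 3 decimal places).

Posterior: Gamma(shape=54.1, rate=15.2); mean ≈ 3.559

Total count ∑xᵢ = 45 over n = 12 minutes.
Gamma is conjugate to the Poisson likelihood: posterior is Gamma(shape = 9.1+45 = 54.1, rate = 3.2+12 = 15.2).
E[λ | data] = 54.1/15.2 = 3.559.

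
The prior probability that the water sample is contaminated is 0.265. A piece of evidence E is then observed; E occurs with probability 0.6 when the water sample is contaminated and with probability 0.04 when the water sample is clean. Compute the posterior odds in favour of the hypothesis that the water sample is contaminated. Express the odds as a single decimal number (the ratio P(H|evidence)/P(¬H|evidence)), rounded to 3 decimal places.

Posterior odds ≈ 5.408

Prior odds = 0.265/(1−0.265) = 0.36054.
Likelihood ratio for E = 0.6/0.04 = 15.000.
Posterior odds = prior odds × LR = 5.4082.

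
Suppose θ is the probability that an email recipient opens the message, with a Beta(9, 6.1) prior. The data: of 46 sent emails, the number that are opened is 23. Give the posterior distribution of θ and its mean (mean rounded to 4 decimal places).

The binomial likelihood is conjugate to the Beta prior: with 23 successes and 23 failures, the posterior is Beta(9+23, 6.1+23) = Beta(32, 29.1).
E[θ | data] = 32/(32+29.1) = 0.5237.

Posterior: Beta(32, 29.1); mean ≈ 0.5237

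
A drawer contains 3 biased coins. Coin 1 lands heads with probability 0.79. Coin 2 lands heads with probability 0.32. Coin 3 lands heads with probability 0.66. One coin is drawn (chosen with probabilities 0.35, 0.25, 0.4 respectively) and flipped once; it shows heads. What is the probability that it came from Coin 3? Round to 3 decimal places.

Posterior probability ≈ 0.425

Tabulate prior·likelihood by source: [1] prior 0.35, lik 0.79, product 0.2765; [2] prior 0.25, lik 0.32, product 0.08000; [3] prior 0.4, lik 0.66, product 0.2640.
Normalizing constant = 0.62050; the posterior for Coin 3 is its product over the sum, 0.2640/0.62050 = 0.425.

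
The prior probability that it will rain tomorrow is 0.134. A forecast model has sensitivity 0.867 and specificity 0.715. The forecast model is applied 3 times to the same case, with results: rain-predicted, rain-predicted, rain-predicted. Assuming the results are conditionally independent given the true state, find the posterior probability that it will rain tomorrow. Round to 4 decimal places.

Posterior P(H) ≈ 0.8133

With H the event that it will rain tomorrow, the joint likelihood of the observed sequence is P(data|H) = 0.867·0.867·0.867 = 0.65171 and P(data|¬H) = 0.285·0.285·0.285 = 0.023149.
Bayes: P(H|data) = 0.134·0.65171 / (0.134·0.65171 + 0.866·0.023149) = 0.087330/0.10738 = 0.8133.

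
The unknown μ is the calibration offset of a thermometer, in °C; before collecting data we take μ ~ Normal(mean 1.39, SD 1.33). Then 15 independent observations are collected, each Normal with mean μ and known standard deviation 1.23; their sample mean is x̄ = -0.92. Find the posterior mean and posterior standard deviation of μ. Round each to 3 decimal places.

Posterior mean ≈ -0.795; posterior SD ≈ 0.309

With known σ, the Normal prior is conjugate. Weight on the data is w = (n/σ²)/(n/σ² + 1/τ₀²) = 9.91473/(9.91473+0.565323) = 0.94606.
Posterior mean = w·x̄ + (1−w)·μ₀ = 0.94606·-0.92 + 0.053943·1.39 = -0.795. Posterior variance = 1/(9.91473+0.565323) = 0.0954193, so SD = 0.309.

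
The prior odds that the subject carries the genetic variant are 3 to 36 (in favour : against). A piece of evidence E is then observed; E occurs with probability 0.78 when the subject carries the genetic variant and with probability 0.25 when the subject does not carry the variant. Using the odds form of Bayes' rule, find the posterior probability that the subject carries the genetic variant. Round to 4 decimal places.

Posterior probability ≈ 0.2063

Prior odds = 3/36 = 0.083333. In log-odds, ln(0.083333) = -2.4849.
Add log likelihood ratio: ln(3.1200) = 1.1378.
Posterior log-odds = -1.3471, so posterior odds = exp(-1.3471) = 0.26000. Converting, P(H|E) = 0.26000/1.2600 = 0.2063.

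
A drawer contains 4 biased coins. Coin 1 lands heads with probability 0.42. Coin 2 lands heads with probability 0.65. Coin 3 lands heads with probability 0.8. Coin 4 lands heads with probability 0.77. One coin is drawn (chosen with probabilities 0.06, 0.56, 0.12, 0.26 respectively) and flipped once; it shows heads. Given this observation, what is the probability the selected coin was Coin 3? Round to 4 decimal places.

Posterior probability ≈ 0.1401

Tabulate prior·likelihood by source: [1] prior 0.06, lik 0.42, product 0.02520; [2] prior 0.56, lik 0.65, product 0.3640; [3] prior 0.12, lik 0.8, product 0.09600; [4] prior 0.26, lik 0.77, product 0.2002.
Normalizing constant = 0.68540; the posterior for Coin 3 is its product over the sum, 0.09600/0.68540 = 0.1401.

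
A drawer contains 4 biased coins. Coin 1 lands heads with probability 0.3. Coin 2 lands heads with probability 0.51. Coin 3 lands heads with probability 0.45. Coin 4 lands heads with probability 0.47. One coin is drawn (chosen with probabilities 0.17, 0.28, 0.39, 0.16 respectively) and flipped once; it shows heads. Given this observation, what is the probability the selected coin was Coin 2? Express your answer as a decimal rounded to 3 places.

Tabulate prior·likelihood by source: [1] prior 0.17, lik 0.3, product 0.05100; [2] prior 0.28, lik 0.51, product 0.1428; [3] prior 0.39, lik 0.45, product 0.1755; [4] prior 0.16, lik 0.47, product 0.07520.
Normalizing constant = 0.44450; the posterior for Coin 2 is its product over the sum, 0.1428/0.44450 = 0.321.

Posterior probability ≈ 0.321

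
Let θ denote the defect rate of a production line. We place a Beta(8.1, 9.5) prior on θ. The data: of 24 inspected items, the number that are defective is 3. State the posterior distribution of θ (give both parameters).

The binomial likelihood is conjugate to the Beta prior: with 3 successes and 21 failures, the posterior is Beta(8.1+3, 9.5+21) = Beta(11.1, 30.5).

Posterior: Beta(11.1, 30.5)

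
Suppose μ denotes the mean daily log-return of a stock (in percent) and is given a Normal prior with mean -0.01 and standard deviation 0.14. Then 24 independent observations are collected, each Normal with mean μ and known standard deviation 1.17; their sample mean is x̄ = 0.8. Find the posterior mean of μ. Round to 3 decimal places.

With known σ, the Normal prior is conjugate. Weight on the data is w = (n/σ²)/(n/σ² + 1/τ₀²) = 17.5323/(17.5323+51.0204) = 0.25575.
Posterior mean = w·x̄ + (1−w)·μ₀ = 0.25575·0.8 + 0.74425·-0.01 = 0.197.

Posterior mean ≈ 0.197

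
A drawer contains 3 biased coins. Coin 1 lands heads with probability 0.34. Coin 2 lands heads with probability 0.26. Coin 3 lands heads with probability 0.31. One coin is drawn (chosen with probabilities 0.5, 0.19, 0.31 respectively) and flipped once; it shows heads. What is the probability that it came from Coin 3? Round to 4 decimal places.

Posterior probability ≈ 0.3046

Tabulate prior·likelihood by source: [1] prior 0.5, lik 0.34, product 0.1700; [2] prior 0.19, lik 0.26, product 0.04940; [3] prior 0.31, lik 0.31, product 0.09610.
Normalizing constant = 0.31550; the posterior for Coin 3 is its product over the sum, 0.09610/0.31550 = 0.3046.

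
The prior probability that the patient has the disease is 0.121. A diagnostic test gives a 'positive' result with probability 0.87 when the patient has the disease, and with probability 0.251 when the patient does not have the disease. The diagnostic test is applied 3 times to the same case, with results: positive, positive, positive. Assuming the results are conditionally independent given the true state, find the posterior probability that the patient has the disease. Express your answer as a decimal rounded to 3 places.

Posterior P(H) ≈ 0.851

With H the event that the patient has the disease, the joint likelihood of the observed sequence is P(data|H) = 0.87·0.87·0.87 = 0.65850 and P(data|¬H) = 0.251·0.251·0.251 = 0.015813.
Bayes: P(H|data) = 0.121·0.65850 / (0.121·0.65850 + 0.879·0.015813) = 0.079679/0.093579 = 0.8515.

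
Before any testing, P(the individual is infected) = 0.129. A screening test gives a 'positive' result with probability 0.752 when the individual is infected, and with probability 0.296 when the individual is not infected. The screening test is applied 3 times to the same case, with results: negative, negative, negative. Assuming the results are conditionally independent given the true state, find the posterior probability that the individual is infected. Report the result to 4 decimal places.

Posterior P(H) ≈ 0.0064

With H the event that the individual is infected, the joint likelihood of the observed sequence is P(data|H) = 0.248·0.248·0.248 = 0.015253 and P(data|¬H) = 0.704·0.704·0.704 = 0.34891.
Bayes: P(H|data) = 0.129·0.015253 / (0.129·0.015253 + 0.871·0.34891) = 0.0019676/0.30587 = 0.0064.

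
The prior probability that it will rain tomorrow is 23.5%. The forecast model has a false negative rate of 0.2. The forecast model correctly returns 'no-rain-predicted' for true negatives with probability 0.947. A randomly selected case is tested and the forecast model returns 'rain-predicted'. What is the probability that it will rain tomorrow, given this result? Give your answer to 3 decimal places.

P(H | E) ≈ 0.823

Write H for 'it will rain tomorrow'. Prior odds H:¬H = 0.235/0.765 = 0.30719. For the 'rain-predicted' outcome, the likelihood ratio is 0.8/0.053 = 15.094.
Posterior odds = 0.30719 × 15.094 = 4.6368, so P(H|E) = 4.6368/(1+4.6368) = 0.823.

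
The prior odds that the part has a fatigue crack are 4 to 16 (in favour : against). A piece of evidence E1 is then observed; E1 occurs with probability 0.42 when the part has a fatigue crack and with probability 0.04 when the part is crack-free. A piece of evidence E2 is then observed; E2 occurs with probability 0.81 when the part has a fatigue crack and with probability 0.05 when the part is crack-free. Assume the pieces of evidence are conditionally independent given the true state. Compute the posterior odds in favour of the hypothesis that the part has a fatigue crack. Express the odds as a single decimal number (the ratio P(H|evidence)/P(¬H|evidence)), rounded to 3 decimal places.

Prior odds = 4/16 = 0.25000.
Likelihood ratio for E1 = 0.42/0.04 = 10.500.
Likelihood ratio for E2 = 0.81/0.05 = 16.200.
Posterior odds = prior odds × LR₁ × LR₂ = 42.525.

Posterior odds ≈ 42.525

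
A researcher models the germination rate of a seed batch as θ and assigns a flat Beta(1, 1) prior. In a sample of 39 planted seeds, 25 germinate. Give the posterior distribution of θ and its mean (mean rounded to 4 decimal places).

Observing 25 successes and 14 failures updates Beta(1, 1) by adding the success and failure counts to the two shape parameters: α = 1+25 = 26, β = 1+14 = 15.
Posterior mean = α/(α+β) = 26/41 = 0.6341.

Posterior: Beta(26, 15); mean ≈ 0.6341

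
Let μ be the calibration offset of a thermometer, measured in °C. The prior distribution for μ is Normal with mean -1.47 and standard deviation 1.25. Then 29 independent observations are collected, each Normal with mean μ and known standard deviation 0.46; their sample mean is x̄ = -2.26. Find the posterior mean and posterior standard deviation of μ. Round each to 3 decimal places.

Posterior mean ≈ -2.256; posterior SD ≈ 0.085

Prior precision 1/τ₀² = 1/1.25² = 0.640000; data precision n/σ² = 29/0.46² = 137.051.
Posterior precision = 0.640000 + 137.051 = 137.691, giving posterior SD = 1/√137.691 = 0.085.
Posterior mean = (0.640000·-1.47 + 137.051·-2.26) / 137.691 = -2.256.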